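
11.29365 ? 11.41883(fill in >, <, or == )<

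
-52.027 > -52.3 True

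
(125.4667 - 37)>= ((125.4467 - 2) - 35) True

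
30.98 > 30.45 True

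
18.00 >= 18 True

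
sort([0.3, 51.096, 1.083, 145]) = [0.3, 1.083, 51.096, 145]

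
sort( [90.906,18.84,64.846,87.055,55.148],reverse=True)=[90.906,87.055,64.846,55.148,18.84]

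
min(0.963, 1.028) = 0.963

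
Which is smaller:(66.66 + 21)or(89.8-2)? (66.66 + 21)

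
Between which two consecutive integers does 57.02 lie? 57 and 58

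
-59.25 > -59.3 True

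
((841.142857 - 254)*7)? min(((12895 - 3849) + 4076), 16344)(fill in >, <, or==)<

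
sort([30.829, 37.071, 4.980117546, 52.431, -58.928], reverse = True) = [52.431, 37.071, 30.829, 4.980117546, -58.928]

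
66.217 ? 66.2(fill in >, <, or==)>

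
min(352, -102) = -102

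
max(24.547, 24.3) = 24.547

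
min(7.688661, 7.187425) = 7.187425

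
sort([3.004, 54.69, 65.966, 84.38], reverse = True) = [84.38, 65.966, 54.69, 3.004]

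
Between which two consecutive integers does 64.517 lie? 64 and 65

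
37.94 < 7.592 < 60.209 False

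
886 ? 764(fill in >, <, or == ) >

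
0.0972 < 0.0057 False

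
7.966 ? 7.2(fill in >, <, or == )>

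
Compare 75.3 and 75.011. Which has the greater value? 75.3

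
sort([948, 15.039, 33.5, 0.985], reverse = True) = [948, 33.5, 15.039, 0.985]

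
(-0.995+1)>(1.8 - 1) False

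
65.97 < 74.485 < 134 True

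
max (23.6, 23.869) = 23.869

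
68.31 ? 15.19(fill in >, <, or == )>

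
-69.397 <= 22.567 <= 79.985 True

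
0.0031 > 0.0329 False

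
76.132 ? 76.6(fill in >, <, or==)<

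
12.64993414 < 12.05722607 False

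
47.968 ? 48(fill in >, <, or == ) <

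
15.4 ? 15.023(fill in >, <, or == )>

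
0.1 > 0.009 True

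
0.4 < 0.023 False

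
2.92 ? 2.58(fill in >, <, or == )>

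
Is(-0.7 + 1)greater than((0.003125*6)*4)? Yes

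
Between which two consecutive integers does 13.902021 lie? 13 and 14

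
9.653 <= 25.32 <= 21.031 False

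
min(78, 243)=78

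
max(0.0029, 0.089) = 0.089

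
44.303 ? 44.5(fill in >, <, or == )<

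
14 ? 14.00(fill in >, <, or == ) ==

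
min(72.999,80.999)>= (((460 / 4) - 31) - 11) False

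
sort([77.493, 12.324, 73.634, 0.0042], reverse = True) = [77.493, 73.634, 12.324, 0.0042]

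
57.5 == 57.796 False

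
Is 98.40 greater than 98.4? No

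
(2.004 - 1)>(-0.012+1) True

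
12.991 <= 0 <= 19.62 False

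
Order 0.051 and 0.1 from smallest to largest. 0.051, 0.1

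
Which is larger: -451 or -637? -451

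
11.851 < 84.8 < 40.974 False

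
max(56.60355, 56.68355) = 56.68355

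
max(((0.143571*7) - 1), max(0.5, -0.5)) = 0.5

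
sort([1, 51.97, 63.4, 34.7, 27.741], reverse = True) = [63.4, 51.97, 34.7, 27.741, 1]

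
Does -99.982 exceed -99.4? No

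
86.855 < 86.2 False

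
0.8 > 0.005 True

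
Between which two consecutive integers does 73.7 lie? 73 and 74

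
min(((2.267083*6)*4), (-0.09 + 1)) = 0.91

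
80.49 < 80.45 False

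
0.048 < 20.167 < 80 True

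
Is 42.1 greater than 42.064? Yes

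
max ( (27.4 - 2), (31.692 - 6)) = 25.692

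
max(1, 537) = 537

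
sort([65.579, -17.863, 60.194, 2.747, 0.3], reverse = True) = [65.579, 60.194, 2.747, 0.3, -17.863]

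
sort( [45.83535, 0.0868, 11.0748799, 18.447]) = [0.0868, 11.0748799, 18.447, 45.83535]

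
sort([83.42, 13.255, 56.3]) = [13.255, 56.3, 83.42]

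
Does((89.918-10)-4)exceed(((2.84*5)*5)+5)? No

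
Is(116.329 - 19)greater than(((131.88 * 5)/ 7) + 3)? Yes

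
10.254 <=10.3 True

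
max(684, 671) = 684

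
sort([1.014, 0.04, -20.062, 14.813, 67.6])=[-20.062, 0.04, 1.014, 14.813, 67.6]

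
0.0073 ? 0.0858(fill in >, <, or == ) <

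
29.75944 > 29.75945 False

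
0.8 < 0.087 False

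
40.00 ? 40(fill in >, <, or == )==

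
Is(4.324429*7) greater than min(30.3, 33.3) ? No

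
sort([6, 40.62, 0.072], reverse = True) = [40.62, 6, 0.072]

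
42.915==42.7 False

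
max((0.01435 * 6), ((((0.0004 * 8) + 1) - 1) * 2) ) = 0.0861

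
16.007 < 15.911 False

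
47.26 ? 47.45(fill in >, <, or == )<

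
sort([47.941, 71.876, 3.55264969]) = [3.55264969, 47.941, 71.876]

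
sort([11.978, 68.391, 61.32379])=[11.978, 61.32379, 68.391]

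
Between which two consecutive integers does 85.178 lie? 85 and 86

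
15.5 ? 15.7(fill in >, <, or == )<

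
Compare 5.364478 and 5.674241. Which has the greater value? 5.674241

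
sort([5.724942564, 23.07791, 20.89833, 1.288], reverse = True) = [23.07791, 20.89833, 5.724942564, 1.288]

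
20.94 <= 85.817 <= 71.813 False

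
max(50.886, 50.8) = 50.886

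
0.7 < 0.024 False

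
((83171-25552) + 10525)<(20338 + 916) False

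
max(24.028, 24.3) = 24.3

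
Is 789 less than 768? No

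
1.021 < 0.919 False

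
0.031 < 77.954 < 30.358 False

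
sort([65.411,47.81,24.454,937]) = [24.454,47.81,65.411,937]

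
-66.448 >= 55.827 False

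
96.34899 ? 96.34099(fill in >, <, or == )>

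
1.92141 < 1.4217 False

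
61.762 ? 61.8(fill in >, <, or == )<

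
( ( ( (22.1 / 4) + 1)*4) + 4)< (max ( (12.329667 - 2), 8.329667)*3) True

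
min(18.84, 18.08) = 18.08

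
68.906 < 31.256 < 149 False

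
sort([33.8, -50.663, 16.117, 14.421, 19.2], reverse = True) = [33.8, 19.2, 16.117, 14.421, -50.663]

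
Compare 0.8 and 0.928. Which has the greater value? 0.928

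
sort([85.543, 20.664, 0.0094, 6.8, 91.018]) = [0.0094, 6.8, 20.664, 85.543, 91.018]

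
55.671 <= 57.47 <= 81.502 True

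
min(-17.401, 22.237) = -17.401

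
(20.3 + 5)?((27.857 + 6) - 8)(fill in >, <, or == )<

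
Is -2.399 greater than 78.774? No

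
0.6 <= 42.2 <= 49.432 True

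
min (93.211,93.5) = 93.211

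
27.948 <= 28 True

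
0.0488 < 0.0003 False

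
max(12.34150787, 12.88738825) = 12.88738825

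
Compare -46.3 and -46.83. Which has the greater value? -46.3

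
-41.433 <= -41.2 True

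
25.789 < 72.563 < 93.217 True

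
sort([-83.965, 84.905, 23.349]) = [-83.965, 23.349, 84.905]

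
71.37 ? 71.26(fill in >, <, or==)>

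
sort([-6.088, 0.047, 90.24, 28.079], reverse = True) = [90.24, 28.079, 0.047, -6.088]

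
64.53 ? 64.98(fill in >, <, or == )<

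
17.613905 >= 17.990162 False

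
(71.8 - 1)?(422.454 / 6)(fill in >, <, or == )>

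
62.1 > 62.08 True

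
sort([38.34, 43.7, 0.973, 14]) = [0.973, 14, 38.34, 43.7]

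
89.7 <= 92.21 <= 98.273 True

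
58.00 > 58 False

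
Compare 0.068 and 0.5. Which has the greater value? 0.5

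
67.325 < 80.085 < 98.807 True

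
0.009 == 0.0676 False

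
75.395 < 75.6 True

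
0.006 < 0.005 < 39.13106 False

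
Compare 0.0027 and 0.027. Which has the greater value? 0.027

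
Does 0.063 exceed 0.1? No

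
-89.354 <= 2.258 True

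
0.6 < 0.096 False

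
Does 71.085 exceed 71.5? No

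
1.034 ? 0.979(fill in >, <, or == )>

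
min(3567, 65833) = 3567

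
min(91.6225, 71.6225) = 71.6225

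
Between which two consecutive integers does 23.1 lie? 23 and 24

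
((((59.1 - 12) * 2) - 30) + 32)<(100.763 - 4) True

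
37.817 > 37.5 True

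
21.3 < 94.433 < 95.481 True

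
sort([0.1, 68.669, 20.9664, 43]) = [0.1, 20.9664, 43, 68.669]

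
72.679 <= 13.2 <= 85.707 False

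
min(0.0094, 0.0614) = 0.0094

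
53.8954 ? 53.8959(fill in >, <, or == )<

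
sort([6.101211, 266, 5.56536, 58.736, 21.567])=[5.56536, 6.101211, 21.567, 58.736, 266]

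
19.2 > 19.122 True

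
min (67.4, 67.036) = 67.036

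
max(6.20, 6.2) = 6.2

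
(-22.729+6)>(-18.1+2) False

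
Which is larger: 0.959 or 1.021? 1.021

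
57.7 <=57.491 False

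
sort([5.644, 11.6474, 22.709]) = [5.644, 11.6474, 22.709]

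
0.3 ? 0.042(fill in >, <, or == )>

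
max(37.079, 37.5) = 37.5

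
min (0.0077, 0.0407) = 0.0077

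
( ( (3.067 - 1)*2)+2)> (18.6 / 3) False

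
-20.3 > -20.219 False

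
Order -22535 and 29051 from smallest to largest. -22535,29051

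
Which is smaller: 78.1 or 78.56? 78.1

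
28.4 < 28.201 False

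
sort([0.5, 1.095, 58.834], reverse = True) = [58.834, 1.095, 0.5]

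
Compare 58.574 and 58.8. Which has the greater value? 58.8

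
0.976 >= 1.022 False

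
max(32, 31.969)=32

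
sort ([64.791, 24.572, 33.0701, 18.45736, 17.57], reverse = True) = [64.791, 33.0701, 24.572, 18.45736, 17.57]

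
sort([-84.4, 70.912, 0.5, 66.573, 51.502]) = [-84.4, 0.5, 51.502, 66.573, 70.912]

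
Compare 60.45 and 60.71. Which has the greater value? 60.71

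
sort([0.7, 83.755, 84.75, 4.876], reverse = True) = [84.75, 83.755, 4.876, 0.7]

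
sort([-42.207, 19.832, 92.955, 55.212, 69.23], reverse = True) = [92.955, 69.23, 55.212, 19.832, -42.207]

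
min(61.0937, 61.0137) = 61.0137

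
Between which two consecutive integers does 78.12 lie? 78 and 79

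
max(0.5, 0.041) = 0.5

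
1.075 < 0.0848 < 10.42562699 False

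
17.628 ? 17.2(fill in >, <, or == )>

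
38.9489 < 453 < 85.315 False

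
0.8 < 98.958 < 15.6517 False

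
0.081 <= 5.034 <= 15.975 True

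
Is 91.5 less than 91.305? No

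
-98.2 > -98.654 True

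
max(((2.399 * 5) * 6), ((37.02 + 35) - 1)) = 71.97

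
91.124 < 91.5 True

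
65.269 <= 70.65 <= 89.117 True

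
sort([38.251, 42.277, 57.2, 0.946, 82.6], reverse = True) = [82.6, 57.2, 42.277, 38.251, 0.946]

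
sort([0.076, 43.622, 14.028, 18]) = [0.076, 14.028, 18, 43.622]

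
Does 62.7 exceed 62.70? No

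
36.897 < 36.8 False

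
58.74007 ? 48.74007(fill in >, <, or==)>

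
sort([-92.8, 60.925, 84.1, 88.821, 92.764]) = [-92.8, 60.925, 84.1, 88.821, 92.764]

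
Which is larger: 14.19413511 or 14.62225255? 14.62225255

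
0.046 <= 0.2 True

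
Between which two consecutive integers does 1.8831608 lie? 1 and 2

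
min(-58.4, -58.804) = -58.804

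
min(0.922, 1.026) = 0.922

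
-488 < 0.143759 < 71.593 True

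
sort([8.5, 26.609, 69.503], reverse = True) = [69.503, 26.609, 8.5]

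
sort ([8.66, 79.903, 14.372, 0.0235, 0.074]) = [0.0235, 0.074, 8.66, 14.372, 79.903]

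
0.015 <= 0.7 True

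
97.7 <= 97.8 True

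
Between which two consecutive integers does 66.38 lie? 66 and 67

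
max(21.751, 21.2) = 21.751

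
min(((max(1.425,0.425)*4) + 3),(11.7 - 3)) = 8.7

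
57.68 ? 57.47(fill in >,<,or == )>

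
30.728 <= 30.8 True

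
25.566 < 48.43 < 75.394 True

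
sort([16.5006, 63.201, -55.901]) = [-55.901, 16.5006, 63.201]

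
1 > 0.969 True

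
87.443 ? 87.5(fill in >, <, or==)<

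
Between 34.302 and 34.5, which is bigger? 34.5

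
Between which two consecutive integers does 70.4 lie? 70 and 71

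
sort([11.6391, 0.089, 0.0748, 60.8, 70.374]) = [0.0748, 0.089, 11.6391, 60.8, 70.374]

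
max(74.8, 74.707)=74.8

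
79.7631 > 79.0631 True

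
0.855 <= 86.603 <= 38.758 False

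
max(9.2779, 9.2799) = 9.2799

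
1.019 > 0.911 True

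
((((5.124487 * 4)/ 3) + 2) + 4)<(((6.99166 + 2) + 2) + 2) True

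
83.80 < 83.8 False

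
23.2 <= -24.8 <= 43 False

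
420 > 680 False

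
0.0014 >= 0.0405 False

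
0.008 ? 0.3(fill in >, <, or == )<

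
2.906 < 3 True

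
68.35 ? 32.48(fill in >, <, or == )>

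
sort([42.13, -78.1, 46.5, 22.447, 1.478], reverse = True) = [46.5, 42.13, 22.447, 1.478, -78.1]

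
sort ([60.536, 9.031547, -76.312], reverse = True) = [60.536, 9.031547, -76.312]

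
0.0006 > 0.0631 False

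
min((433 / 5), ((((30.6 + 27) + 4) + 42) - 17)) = 86.6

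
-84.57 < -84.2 True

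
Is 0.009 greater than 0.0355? No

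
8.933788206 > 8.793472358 True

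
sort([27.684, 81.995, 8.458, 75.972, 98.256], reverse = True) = [98.256, 81.995, 75.972, 27.684, 8.458]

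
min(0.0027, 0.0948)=0.0027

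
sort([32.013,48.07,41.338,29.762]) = [29.762,32.013,41.338,48.07]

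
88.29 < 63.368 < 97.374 False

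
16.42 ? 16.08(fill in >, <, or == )>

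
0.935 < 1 True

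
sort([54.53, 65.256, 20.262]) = [20.262, 54.53, 65.256]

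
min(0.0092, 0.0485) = 0.0092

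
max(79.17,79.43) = 79.43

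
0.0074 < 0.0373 True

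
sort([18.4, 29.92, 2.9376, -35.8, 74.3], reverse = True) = [74.3, 29.92, 18.4, 2.9376, -35.8]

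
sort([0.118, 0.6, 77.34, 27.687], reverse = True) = [77.34, 27.687, 0.6, 0.118]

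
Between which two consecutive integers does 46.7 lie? 46 and 47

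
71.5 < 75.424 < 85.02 True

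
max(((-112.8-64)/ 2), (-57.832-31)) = -88.4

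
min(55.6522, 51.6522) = 51.6522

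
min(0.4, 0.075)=0.075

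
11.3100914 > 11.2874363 True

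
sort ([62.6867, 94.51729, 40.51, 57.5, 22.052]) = [22.052, 40.51, 57.5, 62.6867, 94.51729]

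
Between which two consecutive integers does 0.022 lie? 0 and 1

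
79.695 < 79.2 False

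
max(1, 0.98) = 1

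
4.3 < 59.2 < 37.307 False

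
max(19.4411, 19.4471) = 19.4471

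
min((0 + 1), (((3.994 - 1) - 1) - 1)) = 0.994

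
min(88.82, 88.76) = 88.76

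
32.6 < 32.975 True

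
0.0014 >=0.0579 False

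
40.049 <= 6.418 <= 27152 False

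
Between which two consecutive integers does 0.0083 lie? 0 and 1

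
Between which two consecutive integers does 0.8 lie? 0 and 1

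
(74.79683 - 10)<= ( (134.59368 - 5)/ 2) True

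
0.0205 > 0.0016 True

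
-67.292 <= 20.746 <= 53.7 True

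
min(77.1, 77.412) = 77.1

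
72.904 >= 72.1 True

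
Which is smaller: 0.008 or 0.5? 0.008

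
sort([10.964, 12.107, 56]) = [10.964, 12.107, 56]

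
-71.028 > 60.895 False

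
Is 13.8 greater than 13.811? No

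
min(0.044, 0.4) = 0.044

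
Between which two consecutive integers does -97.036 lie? -98 and -97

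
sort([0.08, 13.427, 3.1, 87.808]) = [0.08, 3.1, 13.427, 87.808]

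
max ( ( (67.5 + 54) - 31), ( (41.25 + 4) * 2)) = 90.5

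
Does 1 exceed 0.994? Yes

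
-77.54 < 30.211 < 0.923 False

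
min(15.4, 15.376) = 15.376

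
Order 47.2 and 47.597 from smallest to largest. 47.2, 47.597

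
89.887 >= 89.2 True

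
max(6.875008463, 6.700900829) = 6.875008463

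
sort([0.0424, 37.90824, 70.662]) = [0.0424, 37.90824, 70.662]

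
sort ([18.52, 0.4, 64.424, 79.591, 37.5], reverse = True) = [79.591, 64.424, 37.5, 18.52, 0.4]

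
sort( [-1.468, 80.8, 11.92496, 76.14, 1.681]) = [-1.468, 1.681, 11.92496, 76.14, 80.8]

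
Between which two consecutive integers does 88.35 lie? 88 and 89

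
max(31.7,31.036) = 31.7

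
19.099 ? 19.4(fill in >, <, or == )<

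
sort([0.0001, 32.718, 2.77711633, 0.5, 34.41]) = [0.0001, 0.5, 2.77711633, 32.718, 34.41]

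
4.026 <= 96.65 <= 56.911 False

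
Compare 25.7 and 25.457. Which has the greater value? 25.7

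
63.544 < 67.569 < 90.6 True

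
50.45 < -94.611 False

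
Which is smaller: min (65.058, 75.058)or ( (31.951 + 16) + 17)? ( (31.951 + 16) + 17)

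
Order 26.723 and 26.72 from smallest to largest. 26.72, 26.723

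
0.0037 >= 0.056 False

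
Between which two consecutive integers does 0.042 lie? 0 and 1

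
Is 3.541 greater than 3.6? No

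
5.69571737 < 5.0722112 False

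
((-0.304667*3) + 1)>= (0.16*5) False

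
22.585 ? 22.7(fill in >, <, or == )<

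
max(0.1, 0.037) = 0.1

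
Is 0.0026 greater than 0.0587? No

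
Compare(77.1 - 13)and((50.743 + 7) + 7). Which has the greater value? ((50.743 + 7) + 7)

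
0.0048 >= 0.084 False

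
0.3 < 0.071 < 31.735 False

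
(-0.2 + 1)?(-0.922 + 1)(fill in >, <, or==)>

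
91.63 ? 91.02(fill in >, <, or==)>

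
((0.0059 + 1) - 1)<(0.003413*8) True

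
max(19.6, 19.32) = 19.6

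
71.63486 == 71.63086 False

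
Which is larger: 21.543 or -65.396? 21.543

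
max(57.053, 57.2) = 57.2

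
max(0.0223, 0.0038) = 0.0223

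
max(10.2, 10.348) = 10.348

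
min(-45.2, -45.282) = -45.282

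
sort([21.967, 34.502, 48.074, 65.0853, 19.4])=[19.4, 21.967, 34.502, 48.074, 65.0853]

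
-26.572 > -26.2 False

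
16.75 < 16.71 False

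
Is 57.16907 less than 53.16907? No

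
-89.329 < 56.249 True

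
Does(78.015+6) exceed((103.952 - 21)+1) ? Yes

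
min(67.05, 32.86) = 32.86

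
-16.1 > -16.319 True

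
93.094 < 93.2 True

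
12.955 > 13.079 False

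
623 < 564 False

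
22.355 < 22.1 False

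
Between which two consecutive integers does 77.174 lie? 77 and 78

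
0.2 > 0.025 True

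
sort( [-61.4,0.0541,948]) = [-61.4,0.0541,948]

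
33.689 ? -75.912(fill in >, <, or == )>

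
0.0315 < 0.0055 False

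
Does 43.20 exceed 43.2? No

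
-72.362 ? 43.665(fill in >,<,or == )<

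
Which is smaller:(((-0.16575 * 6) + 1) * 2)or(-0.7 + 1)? (((-0.16575 * 6) + 1) * 2)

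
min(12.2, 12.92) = 12.2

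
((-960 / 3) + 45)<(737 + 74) True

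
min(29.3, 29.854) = 29.3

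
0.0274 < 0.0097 False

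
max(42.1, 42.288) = 42.288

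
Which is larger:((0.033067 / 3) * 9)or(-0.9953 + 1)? ((0.033067 / 3) * 9)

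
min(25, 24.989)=24.989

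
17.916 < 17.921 True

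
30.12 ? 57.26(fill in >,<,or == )<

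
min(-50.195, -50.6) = -50.6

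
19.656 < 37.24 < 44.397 True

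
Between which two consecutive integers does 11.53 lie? 11 and 12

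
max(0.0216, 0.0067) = 0.0216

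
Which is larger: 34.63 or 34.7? 34.7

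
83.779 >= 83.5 True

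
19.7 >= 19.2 True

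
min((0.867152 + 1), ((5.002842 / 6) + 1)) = 1.833807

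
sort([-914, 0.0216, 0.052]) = [-914, 0.0216, 0.052]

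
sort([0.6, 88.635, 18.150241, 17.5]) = [0.6, 17.5, 18.150241, 88.635]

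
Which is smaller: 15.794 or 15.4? 15.4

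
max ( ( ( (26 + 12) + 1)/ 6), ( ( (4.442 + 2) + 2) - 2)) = 6.5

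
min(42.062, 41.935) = 41.935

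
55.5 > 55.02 True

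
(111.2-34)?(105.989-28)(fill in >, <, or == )<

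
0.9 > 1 False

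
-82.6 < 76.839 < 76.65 False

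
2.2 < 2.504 True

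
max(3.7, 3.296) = 3.7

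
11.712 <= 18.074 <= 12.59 False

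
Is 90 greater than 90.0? No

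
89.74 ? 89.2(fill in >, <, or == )>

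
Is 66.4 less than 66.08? No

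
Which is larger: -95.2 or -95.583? -95.2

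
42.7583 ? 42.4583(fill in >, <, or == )>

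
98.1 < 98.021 False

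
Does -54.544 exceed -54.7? Yes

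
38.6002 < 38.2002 False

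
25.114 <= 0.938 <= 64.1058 False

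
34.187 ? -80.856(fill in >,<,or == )>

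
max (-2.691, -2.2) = -2.2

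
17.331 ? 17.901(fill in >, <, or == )<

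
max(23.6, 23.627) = 23.627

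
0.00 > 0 False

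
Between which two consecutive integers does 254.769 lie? 254 and 255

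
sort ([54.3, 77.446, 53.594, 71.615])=[53.594, 54.3, 71.615, 77.446]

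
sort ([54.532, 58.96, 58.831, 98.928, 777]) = [54.532, 58.831, 58.96, 98.928, 777]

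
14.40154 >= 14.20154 True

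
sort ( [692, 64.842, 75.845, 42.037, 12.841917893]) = [12.841917893, 42.037, 64.842, 75.845, 692]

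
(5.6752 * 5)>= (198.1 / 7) True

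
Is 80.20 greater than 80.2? No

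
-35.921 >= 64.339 False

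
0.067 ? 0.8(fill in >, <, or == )<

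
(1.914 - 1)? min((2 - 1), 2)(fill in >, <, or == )<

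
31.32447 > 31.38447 False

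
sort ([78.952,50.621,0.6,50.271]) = [0.6,50.271,50.621,78.952]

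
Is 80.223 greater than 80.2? Yes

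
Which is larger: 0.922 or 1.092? 1.092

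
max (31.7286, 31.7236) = 31.7286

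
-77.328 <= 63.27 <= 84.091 True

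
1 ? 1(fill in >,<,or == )==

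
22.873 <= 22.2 False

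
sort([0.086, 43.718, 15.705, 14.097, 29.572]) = [0.086, 14.097, 15.705, 29.572, 43.718]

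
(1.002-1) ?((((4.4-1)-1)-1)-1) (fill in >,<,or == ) <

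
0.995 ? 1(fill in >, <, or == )<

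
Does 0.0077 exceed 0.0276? No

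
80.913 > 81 False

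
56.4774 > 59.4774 False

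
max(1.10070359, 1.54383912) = 1.54383912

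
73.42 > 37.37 True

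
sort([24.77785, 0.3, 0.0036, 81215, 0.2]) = [0.0036, 0.2, 0.3, 24.77785, 81215]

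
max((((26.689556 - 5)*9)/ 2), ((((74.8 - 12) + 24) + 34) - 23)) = 97.8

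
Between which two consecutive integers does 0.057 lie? 0 and 1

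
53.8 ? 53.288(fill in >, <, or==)>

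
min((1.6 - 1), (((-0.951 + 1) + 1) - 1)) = 0.049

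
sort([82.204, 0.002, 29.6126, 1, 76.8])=[0.002, 1, 29.6126, 76.8, 82.204]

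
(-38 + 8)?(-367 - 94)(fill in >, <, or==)>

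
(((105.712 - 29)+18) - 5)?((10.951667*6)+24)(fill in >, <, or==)>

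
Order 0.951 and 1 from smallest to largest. 0.951,1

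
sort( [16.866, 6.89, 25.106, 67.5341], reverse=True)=[67.5341, 25.106, 16.866, 6.89]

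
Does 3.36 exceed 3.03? Yes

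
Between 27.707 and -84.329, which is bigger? 27.707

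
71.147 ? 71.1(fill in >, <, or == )>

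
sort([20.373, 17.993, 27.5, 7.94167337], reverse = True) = [27.5, 20.373, 17.993, 7.94167337]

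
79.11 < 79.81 True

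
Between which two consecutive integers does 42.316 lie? 42 and 43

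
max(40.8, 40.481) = 40.8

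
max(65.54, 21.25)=65.54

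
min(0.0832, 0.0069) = 0.0069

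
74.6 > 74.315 True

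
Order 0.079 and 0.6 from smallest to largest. 0.079, 0.6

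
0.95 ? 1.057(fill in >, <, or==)<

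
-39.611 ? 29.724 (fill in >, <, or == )<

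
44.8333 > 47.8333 False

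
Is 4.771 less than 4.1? No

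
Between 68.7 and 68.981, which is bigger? 68.981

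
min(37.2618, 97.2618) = 37.2618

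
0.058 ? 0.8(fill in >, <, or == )<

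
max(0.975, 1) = 1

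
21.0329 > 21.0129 True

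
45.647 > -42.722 True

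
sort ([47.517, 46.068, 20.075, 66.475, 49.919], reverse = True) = [66.475, 49.919, 47.517, 46.068, 20.075]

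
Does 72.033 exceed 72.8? No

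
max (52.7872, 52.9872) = 52.9872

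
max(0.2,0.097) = 0.2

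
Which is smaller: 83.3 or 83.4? 83.3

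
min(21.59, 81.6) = 21.59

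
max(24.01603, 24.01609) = 24.01609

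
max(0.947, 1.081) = 1.081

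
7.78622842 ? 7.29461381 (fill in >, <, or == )>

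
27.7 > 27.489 True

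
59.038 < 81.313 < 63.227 False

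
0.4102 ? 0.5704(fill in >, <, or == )<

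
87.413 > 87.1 True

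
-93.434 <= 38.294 True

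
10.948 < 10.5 False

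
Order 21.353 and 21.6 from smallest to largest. 21.353, 21.6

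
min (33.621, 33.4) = 33.4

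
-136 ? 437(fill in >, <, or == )<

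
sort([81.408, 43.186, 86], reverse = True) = [86, 81.408, 43.186]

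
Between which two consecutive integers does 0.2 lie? 0 and 1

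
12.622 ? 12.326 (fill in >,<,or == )>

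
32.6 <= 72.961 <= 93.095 True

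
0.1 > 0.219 False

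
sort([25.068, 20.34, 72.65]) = [20.34, 25.068, 72.65]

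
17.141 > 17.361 False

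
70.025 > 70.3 False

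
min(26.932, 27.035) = 26.932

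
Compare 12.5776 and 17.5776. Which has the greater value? 17.5776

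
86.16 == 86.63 False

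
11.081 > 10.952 True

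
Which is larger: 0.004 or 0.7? 0.7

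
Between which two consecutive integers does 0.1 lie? 0 and 1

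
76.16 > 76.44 False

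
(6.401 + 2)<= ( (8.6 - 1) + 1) True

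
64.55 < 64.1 False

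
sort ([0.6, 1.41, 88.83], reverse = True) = [88.83, 1.41, 0.6]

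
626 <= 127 False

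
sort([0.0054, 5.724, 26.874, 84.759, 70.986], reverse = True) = [84.759, 70.986, 26.874, 5.724, 0.0054]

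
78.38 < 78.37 False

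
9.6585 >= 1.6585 True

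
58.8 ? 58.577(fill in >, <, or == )>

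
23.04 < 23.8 True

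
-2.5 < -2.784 False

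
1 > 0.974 True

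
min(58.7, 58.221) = 58.221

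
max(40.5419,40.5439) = 40.5439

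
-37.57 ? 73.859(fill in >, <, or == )<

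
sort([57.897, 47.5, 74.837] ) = [47.5, 57.897, 74.837]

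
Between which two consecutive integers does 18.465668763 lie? 18 and 19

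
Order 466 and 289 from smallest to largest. 289, 466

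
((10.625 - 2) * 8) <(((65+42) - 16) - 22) False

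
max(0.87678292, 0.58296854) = 0.87678292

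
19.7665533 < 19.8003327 True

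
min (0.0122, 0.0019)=0.0019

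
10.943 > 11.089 False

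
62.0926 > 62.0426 True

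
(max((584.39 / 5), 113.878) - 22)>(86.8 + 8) True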